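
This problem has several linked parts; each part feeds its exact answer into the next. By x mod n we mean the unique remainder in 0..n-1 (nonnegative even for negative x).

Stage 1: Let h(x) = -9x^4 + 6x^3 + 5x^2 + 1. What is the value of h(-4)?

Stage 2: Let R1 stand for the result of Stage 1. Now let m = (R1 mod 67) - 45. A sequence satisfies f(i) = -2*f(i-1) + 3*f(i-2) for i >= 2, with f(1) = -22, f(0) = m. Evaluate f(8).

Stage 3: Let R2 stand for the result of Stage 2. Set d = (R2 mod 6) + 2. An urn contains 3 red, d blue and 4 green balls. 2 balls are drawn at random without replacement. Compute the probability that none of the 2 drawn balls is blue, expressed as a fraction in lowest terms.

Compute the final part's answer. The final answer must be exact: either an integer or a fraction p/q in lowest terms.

3/13

Stage 1: -9*(-4)^4 + 6*(-4)^3 + 5*(-4)^2 + 1 = (-2304) + (-384) + (80) + (1) = -2607; answer -2607
Stage 2: R1 = -2607; m = -39; f(2) = -2*(-22) + 3*(-39) = -73; iterating: f(2)=-73, f(3)=80, f(4)=-379, f(5)=998, f(6)=-3133, f(7)=9260, f(8)=-27919; answer -27919
Stage 3: R2 = -27919; d = 7; total draws C(14,2) = 91; favorable C(7,2) = 21; P = 3/13; answer 3/13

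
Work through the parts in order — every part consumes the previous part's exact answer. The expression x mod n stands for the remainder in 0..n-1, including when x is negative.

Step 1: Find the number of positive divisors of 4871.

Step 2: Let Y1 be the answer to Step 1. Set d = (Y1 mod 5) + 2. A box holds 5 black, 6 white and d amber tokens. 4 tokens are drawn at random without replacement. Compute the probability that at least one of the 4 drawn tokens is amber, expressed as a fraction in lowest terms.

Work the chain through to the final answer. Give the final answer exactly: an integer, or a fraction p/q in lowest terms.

Step 1: 4871 is prime, so its only divisors are 1 and 4871; count = 2; answer 2
Step 2: Y1 = 2; d = 4; total draws C(15,4) = 1365; complement C(11,4) = 330; favorable 1365 - 330 = 1035; P = 69/91; answer 69/91

69/91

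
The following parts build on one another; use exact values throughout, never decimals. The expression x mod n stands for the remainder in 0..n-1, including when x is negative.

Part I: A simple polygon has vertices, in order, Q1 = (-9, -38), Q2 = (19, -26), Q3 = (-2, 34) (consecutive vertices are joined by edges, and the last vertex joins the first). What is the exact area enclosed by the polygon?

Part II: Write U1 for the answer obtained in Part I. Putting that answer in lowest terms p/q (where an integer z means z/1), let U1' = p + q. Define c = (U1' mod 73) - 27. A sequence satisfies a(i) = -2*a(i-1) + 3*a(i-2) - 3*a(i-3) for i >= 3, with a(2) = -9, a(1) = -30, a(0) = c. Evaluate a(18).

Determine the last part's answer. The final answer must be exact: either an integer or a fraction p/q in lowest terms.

1755376641

Part I: cross terms: (-9*-26 - 19*-38)=956, (19*34 - -2*-26)=594, (-2*-38 - -9*34)=382; twice the area = |1932| = 1932; area = 966; answer 966
Part II: U1 = 966; threaded value p + q = 967; c = -9; a(3) = -2*(-9) + 3*(-30) - 3*(-9) = -45; iterating: a(3)=-45, a(4)=153, a(5)=-414, a(6)=1422, a(7)=-4545, a(8)=14598, a(9)=-47097, a(10)=151623, a(11)=-488331, a(12)=1572822, a(13)=-5065506, a(14)=16314471, a(15)=-52543926, a(16)=169227783, a(17)=-545030757, a(18)=1755376641; answer 1755376641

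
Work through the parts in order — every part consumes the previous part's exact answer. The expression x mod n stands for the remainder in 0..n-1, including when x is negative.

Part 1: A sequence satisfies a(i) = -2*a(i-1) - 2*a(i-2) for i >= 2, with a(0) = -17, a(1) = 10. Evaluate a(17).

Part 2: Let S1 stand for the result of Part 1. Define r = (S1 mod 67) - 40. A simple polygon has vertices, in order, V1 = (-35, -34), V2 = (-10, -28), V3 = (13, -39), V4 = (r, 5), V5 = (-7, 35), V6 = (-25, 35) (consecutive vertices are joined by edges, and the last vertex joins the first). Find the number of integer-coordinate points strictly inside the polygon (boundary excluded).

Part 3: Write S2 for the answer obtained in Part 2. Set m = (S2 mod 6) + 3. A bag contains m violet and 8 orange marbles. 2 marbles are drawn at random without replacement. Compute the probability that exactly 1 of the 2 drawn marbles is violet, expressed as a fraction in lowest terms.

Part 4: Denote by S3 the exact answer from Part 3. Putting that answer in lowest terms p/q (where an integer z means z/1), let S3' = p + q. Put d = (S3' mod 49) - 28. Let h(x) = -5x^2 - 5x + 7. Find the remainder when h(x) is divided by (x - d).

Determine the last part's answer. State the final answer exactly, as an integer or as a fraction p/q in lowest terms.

Part 1: a(2) = -2*(10) - 2*(-17) = 14; iterating: a(2)=14, a(3)=-48, a(4)=68, a(5)=-40, a(6)=-56, a(7)=192, a(8)=-272, a(9)=160, a(10)=224, a(11)=-768, a(12)=1088, a(13)=-640, a(14)=-896, a(15)=3072, a(16)=-4352, a(17)=2560; answer 2560
Part 2: S1 = 2560; r = -26; cross terms: (-35*-28 - -10*-34)=640, (-10*-39 - 13*-28)=754, (13*5 - -26*-39)=-949, (-26*35 - -7*5)=-875, (-7*35 - -25*35)=630, (-25*-34 - -35*35)=2075; twice the area = |2275| = 2275; area = 2275/2; boundary points = 1 + 1 + 1 + 1 + 18 + 1 = 23; strictly interior points = area - boundary/2 + 1 = 1127; answer 1127
Part 3: S2 = 1127; m = 8; total draws C(16,2) = 120; favorable C(8,1)*C(8,1) = 64; P = 8/15; answer 8/15
Part 4: S3 = 8/15; threaded value p + q = 23; d = -5; remainder = value at the root: -5*(-5)^2 - 5*(-5)^1 + 7 = (-125) + (25) + (7) = -93; answer -93

-93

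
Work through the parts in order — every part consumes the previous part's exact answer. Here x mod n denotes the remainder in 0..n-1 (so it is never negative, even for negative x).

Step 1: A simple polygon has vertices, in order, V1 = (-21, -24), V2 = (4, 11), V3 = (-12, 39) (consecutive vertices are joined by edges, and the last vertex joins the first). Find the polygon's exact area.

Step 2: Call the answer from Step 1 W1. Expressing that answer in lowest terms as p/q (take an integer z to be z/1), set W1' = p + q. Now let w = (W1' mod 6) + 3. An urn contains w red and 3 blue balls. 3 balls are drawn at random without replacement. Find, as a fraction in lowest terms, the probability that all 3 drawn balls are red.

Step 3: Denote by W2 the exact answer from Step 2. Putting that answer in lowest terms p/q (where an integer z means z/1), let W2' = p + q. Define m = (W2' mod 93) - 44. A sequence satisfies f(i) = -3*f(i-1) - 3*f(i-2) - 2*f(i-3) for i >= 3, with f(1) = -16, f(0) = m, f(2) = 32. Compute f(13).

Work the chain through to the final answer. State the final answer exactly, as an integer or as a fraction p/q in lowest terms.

-30046

Step 1: cross terms: (-21*11 - 4*-24)=-135, (4*39 - -12*11)=288, (-12*-24 - -21*39)=1107; twice the area = |1260| = 1260; area = 630; answer 630
Step 2: W1 = 630; threaded value p + q = 631; w = 4; total draws C(7,3) = 35; favorable C(4,3) = 4; P = 4/35; answer 4/35
Step 3: W2 = 4/35; threaded value p + q = 39; m = -5; f(3) = -3*(32) - 3*(-16) - 2*(-5) = -38; iterating: f(3)=-38, f(4)=50, f(5)=-100, f(6)=226, f(7)=-478, f(8)=956, f(9)=-1886, f(10)=3746, f(11)=-7492, f(12)=15010, f(13)=-30046; answer -30046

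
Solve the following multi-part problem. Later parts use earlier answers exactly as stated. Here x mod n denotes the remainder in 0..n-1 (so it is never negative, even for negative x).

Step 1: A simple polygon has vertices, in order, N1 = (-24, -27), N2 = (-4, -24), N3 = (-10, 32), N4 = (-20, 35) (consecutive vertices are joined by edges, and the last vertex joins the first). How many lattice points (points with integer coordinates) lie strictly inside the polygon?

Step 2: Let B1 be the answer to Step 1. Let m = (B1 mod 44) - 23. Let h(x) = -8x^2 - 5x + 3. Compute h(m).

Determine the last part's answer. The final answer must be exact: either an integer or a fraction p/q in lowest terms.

-3097

Step 1: cross terms: (-24*-24 - -4*-27)=468, (-4*32 - -10*-24)=-368, (-10*35 - -20*32)=290, (-20*-27 - -24*35)=1380; twice the area = |1770| = 1770; area = 885; boundary points = 1 + 2 + 1 + 2 = 6; strictly interior points = area - boundary/2 + 1 = 883; answer 883
Step 2: B1 = 883; m = -20; -8*(-20)^2 - 5*(-20)^1 + 3 = (-3200) + (100) + (3) = -3097; answer -3097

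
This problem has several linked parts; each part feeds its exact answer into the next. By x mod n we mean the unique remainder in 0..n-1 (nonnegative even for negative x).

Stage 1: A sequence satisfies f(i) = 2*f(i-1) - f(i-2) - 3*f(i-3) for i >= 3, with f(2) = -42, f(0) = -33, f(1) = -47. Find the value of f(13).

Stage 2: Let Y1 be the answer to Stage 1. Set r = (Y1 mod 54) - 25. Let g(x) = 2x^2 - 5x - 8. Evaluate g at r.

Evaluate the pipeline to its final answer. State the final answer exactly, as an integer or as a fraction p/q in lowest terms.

220

Stage 1: f(3) = 2*(-42) - 1*(-47) - 3*(-33) = 62; iterating: f(3)=62, f(4)=307, f(5)=678, f(6)=863, f(7)=127, f(8)=-2643, f(9)=-8002, f(10)=-13742, f(11)=-11553, f(12)=14642, f(13)=82063; answer 82063
Stage 2: Y1 = 82063; r = 12; 2*(12)^2 - 5*(12)^1 - 8 = (288) + (-60) + (-8) = 220; answer 220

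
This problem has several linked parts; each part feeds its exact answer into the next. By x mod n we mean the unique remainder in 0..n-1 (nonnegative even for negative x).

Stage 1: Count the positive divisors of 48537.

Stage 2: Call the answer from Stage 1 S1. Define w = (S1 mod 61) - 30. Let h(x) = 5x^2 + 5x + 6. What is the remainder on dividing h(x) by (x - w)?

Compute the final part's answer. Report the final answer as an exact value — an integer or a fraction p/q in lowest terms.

Stage 1: 48537 = 3^2 * 5393; number of divisors = (2+1) * (1+1) = 6; answer 6
Stage 2: S1 = 6; w = -24; remainder = value at the root: 5*(-24)^2 + 5*(-24)^1 + 6 = (2880) + (-120) + (6) = 2766; answer 2766

2766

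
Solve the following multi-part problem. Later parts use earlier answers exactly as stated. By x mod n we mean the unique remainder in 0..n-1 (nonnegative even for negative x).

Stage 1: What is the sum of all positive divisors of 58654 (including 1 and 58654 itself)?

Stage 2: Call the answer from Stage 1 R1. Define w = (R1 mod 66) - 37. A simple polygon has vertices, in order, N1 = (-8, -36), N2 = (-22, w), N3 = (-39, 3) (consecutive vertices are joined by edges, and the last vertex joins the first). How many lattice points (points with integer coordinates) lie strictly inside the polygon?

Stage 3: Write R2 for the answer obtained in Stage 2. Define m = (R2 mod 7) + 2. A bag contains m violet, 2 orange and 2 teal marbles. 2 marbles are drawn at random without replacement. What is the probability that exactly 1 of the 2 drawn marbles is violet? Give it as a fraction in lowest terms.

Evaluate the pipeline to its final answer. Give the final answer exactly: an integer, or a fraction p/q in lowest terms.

28/55

Stage 1: 58654 = 2 * 29327; sigma = (1 + 2) * (1 + 29327) = 3 * 29328 = 87984; answer 87984
Stage 2: R1 = 87984; w = -31; cross terms: (-8*-31 - -22*-36)=-544, (-22*3 - -39*-31)=-1275, (-39*-36 - -8*3)=1428; twice the area = |-391| = 391; area = 391/2; boundary points = 1 + 17 + 1 = 19; strictly interior points = area - boundary/2 + 1 = 187; answer 187
Stage 3: R2 = 187; m = 7; total draws C(11,2) = 55; favorable C(7,1)*C(4,1) = 28; P = 28/55; answer 28/55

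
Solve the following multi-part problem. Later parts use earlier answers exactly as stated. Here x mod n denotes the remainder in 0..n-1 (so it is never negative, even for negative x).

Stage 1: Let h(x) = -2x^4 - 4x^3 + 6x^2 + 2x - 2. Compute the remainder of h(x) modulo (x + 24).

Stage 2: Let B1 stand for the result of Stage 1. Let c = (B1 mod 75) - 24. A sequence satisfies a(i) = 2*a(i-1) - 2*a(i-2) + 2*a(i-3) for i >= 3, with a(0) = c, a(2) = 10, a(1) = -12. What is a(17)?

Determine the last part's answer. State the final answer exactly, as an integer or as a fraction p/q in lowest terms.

Stage 1: remainder = value at the root: -2*(-24)^4 - 4*(-24)^3 + 6*(-24)^2 + 2*(-24)^1 - 2 = (-663552) + (55296) + (3456) + (-48) + (-2) = -604850; answer -604850
Stage 2: B1 = -604850; c = 1; a(3) = 2*(10) - 2*(-12) + 2*(1) = 46; iterating: a(3)=46, a(4)=48, a(5)=24, a(6)=44, a(7)=136, a(8)=232, a(9)=280, a(10)=368, a(11)=640, a(12)=1104, a(13)=1664, a(14)=2400, a(15)=3680, a(16)=5888, a(17)=9216; answer 9216

9216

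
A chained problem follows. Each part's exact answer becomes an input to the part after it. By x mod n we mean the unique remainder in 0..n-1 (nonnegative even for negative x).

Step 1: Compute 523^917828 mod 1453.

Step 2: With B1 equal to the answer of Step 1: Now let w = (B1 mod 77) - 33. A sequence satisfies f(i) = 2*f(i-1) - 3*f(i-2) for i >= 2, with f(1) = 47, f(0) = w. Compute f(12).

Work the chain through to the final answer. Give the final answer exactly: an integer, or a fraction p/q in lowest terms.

472

Step 1: squarings mod 1453: 523^1=523, 523^2=365, 523^4=1002, 523^8=1434, 523^16=361, 523^32=1004, 523^64=1087, 523^128=280, 523^256=1391, 523^512=938, 523^1024=779, 523^2048=940, 523^4096=176, 523^8192=463, 523^16384=778, 523^32768=836, 523^65536=3, 523^131072=9, 523^262144=81, 523^524288=749; 523^917828 = 523^4 * 523^64 * 523^256 * 523^131072 * 523^262144 * 523^524288 = 754 (mod 1453); answer 754
Step 2: B1 = 754; w = 28; f(2) = 2*(47) - 3*(28) = 10; iterating: f(2)=10, f(3)=-121, f(4)=-272, f(5)=-181, f(6)=454, f(7)=1451, f(8)=1540, f(9)=-1273, f(10)=-7166, f(11)=-10513, f(12)=472; answer 472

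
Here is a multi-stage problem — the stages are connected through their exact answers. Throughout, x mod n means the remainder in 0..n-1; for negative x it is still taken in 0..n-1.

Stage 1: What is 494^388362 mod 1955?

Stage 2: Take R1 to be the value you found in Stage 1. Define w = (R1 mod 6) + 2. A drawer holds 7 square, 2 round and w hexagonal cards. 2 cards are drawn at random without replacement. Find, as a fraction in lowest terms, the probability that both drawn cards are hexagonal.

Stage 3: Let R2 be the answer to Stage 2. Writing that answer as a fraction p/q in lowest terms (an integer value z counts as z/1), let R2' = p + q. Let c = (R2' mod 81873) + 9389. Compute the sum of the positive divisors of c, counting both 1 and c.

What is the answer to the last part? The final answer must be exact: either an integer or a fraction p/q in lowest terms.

Stage 1: squarings mod 1955: 494^1=494, 494^2=1616, 494^4=1531, 494^8=1871, 494^16=1191, 494^32=1106, 494^64=1361, 494^128=936, 494^256=256, 494^512=1021, 494^1024=426, 494^2048=1616, 494^4096=1531, 494^8192=1871, 494^16384=1191, 494^32768=1106, 494^65536=1361, 494^131072=936, 494^262144=256; 494^388362 = 494^2 * 494^8 * 494^256 * 494^1024 * 494^2048 * 494^8192 * 494^16384 * 494^32768 * 494^65536 * 494^262144 = 936 (mod 1955); answer 936
Stage 2: R1 = 936; w = 2; total draws C(11,2) = 55; favorable C(2,2) = 1; P = 1/55; answer 1/55
Stage 3: R2 = 1/55; threaded value p + q = 56; c = 9445; 9445 = 5 * 1889; sigma = (1 + 5) * (1 + 1889) = 6 * 1890 = 11340; answer 11340

11340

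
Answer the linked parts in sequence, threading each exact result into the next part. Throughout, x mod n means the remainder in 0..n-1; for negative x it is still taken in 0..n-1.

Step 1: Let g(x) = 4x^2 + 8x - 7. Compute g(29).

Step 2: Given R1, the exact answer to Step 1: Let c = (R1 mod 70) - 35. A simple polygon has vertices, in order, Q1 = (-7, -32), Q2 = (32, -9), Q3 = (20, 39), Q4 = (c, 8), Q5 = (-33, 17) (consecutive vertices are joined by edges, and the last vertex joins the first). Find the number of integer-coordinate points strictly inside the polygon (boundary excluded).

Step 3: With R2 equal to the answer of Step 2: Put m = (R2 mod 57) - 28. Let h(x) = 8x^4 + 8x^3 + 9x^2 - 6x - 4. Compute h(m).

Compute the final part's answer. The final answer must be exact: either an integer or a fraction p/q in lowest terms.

3005771

Step 1: 4*(29)^2 + 8*(29)^1 - 7 = (3364) + (232) + (-7) = 3589; answer 3589
Step 2: R1 = 3589; c = -16; cross terms: (-7*-9 - 32*-32)=1087, (32*39 - 20*-9)=1428, (20*8 - -16*39)=784, (-16*17 - -33*8)=-8, (-33*-32 - -7*17)=1175; twice the area = |4466| = 4466; area = 2233; boundary points = 1 + 12 + 1 + 1 + 1 = 16; strictly interior points = area - boundary/2 + 1 = 2226; answer 2226
Step 3: R2 = 2226; m = -25; 8*(-25)^4 + 8*(-25)^3 + 9*(-25)^2 - 6*(-25)^1 - 4 = (3125000) + (-125000) + (5625) + (150) + (-4) = 3005771; answer 3005771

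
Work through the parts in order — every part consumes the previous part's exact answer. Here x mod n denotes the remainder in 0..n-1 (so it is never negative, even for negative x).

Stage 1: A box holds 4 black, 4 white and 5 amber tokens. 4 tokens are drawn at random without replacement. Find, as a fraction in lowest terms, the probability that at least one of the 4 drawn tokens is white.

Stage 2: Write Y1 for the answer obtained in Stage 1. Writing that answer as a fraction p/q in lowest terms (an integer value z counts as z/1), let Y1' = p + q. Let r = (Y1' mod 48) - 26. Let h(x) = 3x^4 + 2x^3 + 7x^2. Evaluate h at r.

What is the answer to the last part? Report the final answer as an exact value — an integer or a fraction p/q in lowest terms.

Stage 1: total draws C(13,4) = 715; complement C(9,4) = 126; favorable 715 - 126 = 589; P = 589/715; answer 589/715
Stage 2: Y1 = 589/715; threaded value p + q = 1304; r = -18; 3*(-18)^4 + 2*(-18)^3 + 7*(-18)^2 = (314928) + (-11664) + (2268) = 305532; answer 305532

305532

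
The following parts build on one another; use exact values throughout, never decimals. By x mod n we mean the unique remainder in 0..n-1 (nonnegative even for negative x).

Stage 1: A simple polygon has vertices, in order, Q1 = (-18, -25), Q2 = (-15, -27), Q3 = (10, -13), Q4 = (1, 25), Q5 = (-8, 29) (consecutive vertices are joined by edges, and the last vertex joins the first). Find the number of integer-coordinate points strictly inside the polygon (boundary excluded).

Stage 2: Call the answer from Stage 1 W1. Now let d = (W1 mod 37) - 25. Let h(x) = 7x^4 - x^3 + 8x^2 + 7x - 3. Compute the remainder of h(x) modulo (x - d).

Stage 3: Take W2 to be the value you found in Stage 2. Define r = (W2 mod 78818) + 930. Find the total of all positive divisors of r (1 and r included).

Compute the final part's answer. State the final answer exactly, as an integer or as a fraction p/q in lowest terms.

Stage 1: cross terms: (-18*-27 - -15*-25)=111, (-15*-13 - 10*-27)=465, (10*25 - 1*-13)=263, (1*29 - -8*25)=229, (-8*-25 - -18*29)=722; twice the area = |1790| = 1790; area = 895; boundary points = 1 + 1 + 1 + 1 + 2 = 6; strictly interior points = area - boundary/2 + 1 = 893; answer 893
Stage 2: W1 = 893; d = -20; remainder = value at the root: 7*(-20)^4 - 1*(-20)^3 + 8*(-20)^2 + 7*(-20)^1 - 3 = (1120000) + (8000) + (3200) + (-140) + (-3) = 1131057; answer 1131057
Stage 3: W2 = 1131057; r = 28535; 28535 = 5 * 13 * 439; sigma = (1 + 5) * (1 + 13) * (1 + 439) = 6 * 14 * 440 = 36960; answer 36960

36960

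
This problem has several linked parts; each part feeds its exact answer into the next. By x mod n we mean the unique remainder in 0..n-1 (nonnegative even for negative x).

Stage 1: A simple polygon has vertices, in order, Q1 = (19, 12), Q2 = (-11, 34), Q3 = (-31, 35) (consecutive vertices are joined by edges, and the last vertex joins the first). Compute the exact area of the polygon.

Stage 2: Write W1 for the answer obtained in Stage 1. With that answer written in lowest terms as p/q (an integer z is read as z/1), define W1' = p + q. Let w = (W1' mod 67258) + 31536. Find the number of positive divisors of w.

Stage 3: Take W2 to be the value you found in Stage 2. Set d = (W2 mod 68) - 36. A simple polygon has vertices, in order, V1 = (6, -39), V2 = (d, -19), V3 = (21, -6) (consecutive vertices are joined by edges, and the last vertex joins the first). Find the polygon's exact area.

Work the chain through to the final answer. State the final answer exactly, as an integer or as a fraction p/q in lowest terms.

711

Stage 1: cross terms: (19*34 - -11*12)=778, (-11*35 - -31*34)=669, (-31*12 - 19*35)=-1037; twice the area = |410| = 410; area = 205; answer 205
Stage 2: W1 = 205; threaded value p + q = 206; w = 31742; 31742 = 2 * 59 * 269; number of divisors = (1+1) * (1+1) * (1+1) = 8; answer 8
Stage 3: W2 = 8; d = -28; cross terms: (6*-19 - -28*-39)=-1206, (-28*-6 - 21*-19)=567, (21*-39 - 6*-6)=-783; twice the area = |-1422| = 1422; area = 711; answer 711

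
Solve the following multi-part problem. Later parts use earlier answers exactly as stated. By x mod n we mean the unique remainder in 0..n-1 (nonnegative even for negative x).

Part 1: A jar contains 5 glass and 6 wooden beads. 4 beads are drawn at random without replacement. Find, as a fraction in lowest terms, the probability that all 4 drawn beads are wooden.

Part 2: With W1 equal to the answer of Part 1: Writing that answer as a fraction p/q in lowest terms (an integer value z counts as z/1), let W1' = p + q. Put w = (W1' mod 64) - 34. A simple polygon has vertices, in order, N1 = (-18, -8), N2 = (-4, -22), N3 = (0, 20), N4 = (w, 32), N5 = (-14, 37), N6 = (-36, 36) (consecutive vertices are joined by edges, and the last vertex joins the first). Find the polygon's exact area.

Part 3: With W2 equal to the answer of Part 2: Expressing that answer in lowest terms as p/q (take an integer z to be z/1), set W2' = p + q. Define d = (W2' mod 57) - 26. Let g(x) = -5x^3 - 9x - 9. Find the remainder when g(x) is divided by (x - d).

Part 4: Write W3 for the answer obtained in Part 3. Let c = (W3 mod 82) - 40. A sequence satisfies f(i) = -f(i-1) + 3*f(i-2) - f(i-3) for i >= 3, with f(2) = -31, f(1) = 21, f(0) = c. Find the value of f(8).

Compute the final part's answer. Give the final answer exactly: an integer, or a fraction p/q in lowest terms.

-6317

Part 1: total draws C(11,4) = 330; favorable C(6,4) = 15; P = 1/22; answer 1/22
Part 2: W1 = 1/22; threaded value p + q = 23; w = -11; cross terms: (-18*-22 - -4*-8)=364, (-4*20 - 0*-22)=-80, (0*32 - -11*20)=220, (-11*37 - -14*32)=41, (-14*36 - -36*37)=828, (-36*-8 - -18*36)=936; twice the area = |2309| = 2309; area = 2309/2; answer 2309/2
Part 3: W2 = 2309/2; threaded value p + q = 2311; d = 5; remainder = value at the root: -5*(5)^3 - 9*(5)^1 - 9 = (-625) + (-45) + (-9) = -679; answer -679
Part 4: W3 = -679; c = 19; f(3) = -1*(-31) + 3*(21) - 1*(19) = 75; iterating: f(3)=75, f(4)=-189, f(5)=445, f(6)=-1087, f(7)=2611, f(8)=-6317; answer -6317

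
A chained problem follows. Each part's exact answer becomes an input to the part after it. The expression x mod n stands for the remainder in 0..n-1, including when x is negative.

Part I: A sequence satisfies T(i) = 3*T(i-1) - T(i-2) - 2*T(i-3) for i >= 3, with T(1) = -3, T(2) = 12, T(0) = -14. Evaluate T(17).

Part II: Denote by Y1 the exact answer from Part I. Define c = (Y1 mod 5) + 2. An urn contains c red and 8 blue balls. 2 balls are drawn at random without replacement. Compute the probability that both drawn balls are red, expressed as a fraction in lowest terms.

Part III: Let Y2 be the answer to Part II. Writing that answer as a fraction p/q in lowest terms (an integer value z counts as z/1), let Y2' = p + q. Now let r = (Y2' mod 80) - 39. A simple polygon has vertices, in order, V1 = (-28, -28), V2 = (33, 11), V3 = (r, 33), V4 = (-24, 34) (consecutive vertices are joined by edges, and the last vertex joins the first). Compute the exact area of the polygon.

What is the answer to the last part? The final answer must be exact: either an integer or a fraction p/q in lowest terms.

2141

Part I: T(3) = 3*(12) - 1*(-3) - 2*(-14) = 67; iterating: T(3)=67, T(4)=195, T(5)=494, T(6)=1153, T(7)=2575, T(8)=5584, T(9)=11871, T(10)=24879, T(11)=51598, T(12)=106173, T(13)=217163, T(14)=442120, T(15)=896851, T(16)=1814107, T(17)=3661230; answer 3661230
Part II: Y1 = 3661230; c = 2; total draws C(10,2) = 45; favorable C(2,2) = 1; P = 1/45; answer 1/45
Part III: Y2 = 1/45; threaded value p + q = 46; r = 7; cross terms: (-28*11 - 33*-28)=616, (33*33 - 7*11)=1012, (7*34 - -24*33)=1030, (-24*-28 - -28*34)=1624; twice the area = |4282| = 4282; area = 2141; answer 2141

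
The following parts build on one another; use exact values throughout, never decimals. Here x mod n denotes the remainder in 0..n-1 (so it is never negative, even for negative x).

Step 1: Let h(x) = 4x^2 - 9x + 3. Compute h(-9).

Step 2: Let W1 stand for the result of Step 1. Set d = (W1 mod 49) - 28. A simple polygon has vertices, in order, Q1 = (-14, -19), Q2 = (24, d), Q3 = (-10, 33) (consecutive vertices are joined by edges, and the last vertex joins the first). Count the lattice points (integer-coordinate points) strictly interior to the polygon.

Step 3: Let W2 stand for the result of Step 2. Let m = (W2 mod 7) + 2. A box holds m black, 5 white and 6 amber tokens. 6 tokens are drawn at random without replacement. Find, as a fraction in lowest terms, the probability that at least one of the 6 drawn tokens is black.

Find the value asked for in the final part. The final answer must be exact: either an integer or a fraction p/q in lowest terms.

Step 1: 4*(-9)^2 - 9*(-9)^1 + 3 = (324) + (81) + (3) = 408; answer 408
Step 2: W1 = 408; d = -12; cross terms: (-14*-12 - 24*-19)=624, (24*33 - -10*-12)=672, (-10*-19 - -14*33)=652; twice the area = |1948| = 1948; area = 974; boundary points = 1 + 1 + 4 = 6; strictly interior points = area - boundary/2 + 1 = 972; answer 972
Step 3: W2 = 972; m = 8; total draws C(19,6) = 27132; complement C(11,6) = 462; favorable 27132 - 462 = 26670; P = 635/646; answer 635/646

635/646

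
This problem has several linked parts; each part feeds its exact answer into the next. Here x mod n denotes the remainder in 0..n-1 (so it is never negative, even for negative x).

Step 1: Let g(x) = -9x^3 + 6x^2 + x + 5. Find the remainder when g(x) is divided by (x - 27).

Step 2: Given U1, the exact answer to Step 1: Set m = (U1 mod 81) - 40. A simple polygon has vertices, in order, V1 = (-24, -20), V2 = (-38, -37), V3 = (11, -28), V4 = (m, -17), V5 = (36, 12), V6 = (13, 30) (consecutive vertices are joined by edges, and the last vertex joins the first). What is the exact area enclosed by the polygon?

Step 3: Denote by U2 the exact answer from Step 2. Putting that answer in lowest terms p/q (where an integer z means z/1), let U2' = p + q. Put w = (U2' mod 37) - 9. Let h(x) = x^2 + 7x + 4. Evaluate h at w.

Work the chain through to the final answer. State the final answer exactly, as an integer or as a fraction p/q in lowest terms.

Step 1: remainder = value at the root: -9*(27)^3 + 6*(27)^2 + 1*(27)^1 + 5 = (-177147) + (4374) + (27) + (5) = -172741; answer -172741
Step 2: U1 = -172741; m = -8; cross terms: (-24*-37 - -38*-20)=128, (-38*-28 - 11*-37)=1471, (11*-17 - -8*-28)=-411, (-8*12 - 36*-17)=516, (36*30 - 13*12)=924, (13*-20 - -24*30)=460; twice the area = |3088| = 3088; area = 1544; answer 1544
Step 3: U2 = 1544; threaded value p + q = 1545; w = 19; 1*(19)^2 + 7*(19)^1 + 4 = (361) + (133) + (4) = 498; answer 498

498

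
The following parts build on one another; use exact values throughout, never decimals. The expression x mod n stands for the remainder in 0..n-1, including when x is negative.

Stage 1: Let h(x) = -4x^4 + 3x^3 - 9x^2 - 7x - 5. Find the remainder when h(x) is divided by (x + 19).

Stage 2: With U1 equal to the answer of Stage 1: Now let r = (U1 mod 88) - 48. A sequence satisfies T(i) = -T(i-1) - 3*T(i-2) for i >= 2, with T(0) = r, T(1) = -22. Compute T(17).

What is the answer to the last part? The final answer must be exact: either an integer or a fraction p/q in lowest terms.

Stage 1: remainder = value at the root: -4*(-19)^4 + 3*(-19)^3 - 9*(-19)^2 - 7*(-19)^1 - 5 = (-521284) + (-20577) + (-3249) + (133) + (-5) = -544982; answer -544982
Stage 2: U1 = -544982; r = -46; T(2) = -1*(-22) - 3*(-46) = 160; iterating: T(2)=160, T(3)=-94, T(4)=-386, T(5)=668, T(6)=490, T(7)=-2494, T(8)=1024, T(9)=6458, T(10)=-9530, T(11)=-9844, T(12)=38434, T(13)=-8902, T(14)=-106400, T(15)=133106, T(16)=186094, T(17)=-585412; answer -585412

-585412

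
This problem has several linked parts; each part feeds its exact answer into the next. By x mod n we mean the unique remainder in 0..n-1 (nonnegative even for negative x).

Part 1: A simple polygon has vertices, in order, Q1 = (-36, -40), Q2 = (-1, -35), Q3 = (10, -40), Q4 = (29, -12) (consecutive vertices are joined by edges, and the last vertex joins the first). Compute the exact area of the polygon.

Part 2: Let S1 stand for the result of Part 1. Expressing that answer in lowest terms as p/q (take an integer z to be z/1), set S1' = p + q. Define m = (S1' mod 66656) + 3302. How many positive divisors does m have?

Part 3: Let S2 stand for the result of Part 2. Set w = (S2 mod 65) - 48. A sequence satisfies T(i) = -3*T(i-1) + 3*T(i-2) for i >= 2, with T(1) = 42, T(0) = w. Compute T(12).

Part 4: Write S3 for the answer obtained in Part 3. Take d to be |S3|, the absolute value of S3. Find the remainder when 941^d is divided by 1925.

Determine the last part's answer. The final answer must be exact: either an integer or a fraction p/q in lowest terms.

1

Part 1: cross terms: (-36*-35 - -1*-40)=1220, (-1*-40 - 10*-35)=390, (10*-12 - 29*-40)=1040, (29*-40 - -36*-12)=-1592; twice the area = |1058| = 1058; area = 529; answer 529
Part 2: S1 = 529; threaded value p + q = 530; m = 3832; 3832 = 2^3 * 479; number of divisors = (3+1) * (1+1) = 8; answer 8
Part 3: S2 = 8; w = -40; T(2) = -3*(42) + 3*(-40) = -246; iterating: T(2)=-246, T(3)=864, T(4)=-3330, T(5)=12582, T(6)=-47736, T(7)=180954, T(8)=-686070, T(9)=2601072, T(10)=-9861426, T(11)=37387494, T(12)=-141746760; answer -141746760
Part 4: S3 = -141746760; d = 141746760; squarings mod 1925: 941^1=941, 941^2=1906, 941^4=361, 941^8=1346, 941^16=291, 941^32=1906, 941^64=361, 941^128=1346, 941^256=291, 941^512=1906, 941^1024=361, 941^2048=1346, 941^4096=291, 941^8192=1906, 941^16384=361, 941^32768=1346, 941^65536=291, 941^131072=1906, 941^262144=361, 941^524288=1346, 941^1048576=291, 941^2097152=1906, 941^4194304=361, 941^8388608=1346, 941^16777216=291, 941^33554432=1906, 941^67108864=361, 941^134217728=1346; 941^141746760 = 941^8 * 941^64 * 941^512 * 941^8192 * 941^16384 * 941^32768 * 941^131072 * 941^1048576 * 941^2097152 * 941^4194304 * 941^134217728 = 1 (mod 1925); answer 1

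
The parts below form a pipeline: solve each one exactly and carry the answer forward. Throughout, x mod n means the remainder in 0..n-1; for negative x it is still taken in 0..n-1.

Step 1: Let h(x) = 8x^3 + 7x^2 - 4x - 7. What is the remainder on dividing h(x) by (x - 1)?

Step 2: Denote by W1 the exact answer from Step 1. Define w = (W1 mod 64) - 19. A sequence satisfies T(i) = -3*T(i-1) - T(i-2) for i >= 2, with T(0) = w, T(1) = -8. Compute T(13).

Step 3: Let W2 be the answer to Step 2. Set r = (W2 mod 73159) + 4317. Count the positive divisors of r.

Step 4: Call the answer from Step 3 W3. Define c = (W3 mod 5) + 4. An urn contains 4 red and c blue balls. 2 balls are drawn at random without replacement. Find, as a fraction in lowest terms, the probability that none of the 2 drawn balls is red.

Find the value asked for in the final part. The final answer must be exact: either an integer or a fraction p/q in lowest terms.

5/18

Step 1: remainder = value at the root: 8*(1)^3 + 7*(1)^2 - 4*(1)^1 - 7 = (8) + (7) + (-4) + (-7) = 4; answer 4
Step 2: W1 = 4; w = -15; T(2) = -3*(-8) - 1*(-15) = 39; iterating: T(2)=39, T(3)=-109, T(4)=288, T(5)=-755, T(6)=1977, T(7)=-5176, T(8)=13551, T(9)=-35477, T(10)=92880, T(11)=-243163, T(12)=636609, T(13)=-1666664; answer -1666664
Step 3: W2 = -1666664; r = 20310; 20310 = 2 * 3 * 5 * 677; number of divisors = (1+1) * (1+1) * (1+1) * (1+1) = 16; answer 16
Step 4: W3 = 16; c = 5; total draws C(9,2) = 36; favorable C(5,2) = 10; P = 5/18; answer 5/18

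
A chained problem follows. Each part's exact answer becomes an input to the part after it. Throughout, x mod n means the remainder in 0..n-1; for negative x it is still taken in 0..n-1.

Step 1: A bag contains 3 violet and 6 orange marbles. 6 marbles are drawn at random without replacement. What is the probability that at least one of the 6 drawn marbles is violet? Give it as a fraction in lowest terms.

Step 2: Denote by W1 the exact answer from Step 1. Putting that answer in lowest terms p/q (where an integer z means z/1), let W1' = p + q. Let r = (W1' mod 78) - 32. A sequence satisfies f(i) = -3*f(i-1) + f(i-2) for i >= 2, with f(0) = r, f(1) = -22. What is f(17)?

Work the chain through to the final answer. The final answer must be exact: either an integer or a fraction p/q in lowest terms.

Step 1: total draws C(9,6) = 84; complement C(6,6) = 1; favorable 84 - 1 = 83; P = 83/84; answer 83/84
Step 2: W1 = 83/84; threaded value p + q = 167; r = -21; f(2) = -3*(-22) + 1*(-21) = 45; iterating: f(2)=45, f(3)=-157, f(4)=516, f(5)=-1705, f(6)=5631, f(7)=-18598, f(8)=61425, f(9)=-202873, f(10)=670044, f(11)=-2213005, f(12)=7309059, f(13)=-24140182, f(14)=79729605, f(15)=-263328997, f(16)=869716596, f(17)=-2872478785; answer -2872478785

-2872478785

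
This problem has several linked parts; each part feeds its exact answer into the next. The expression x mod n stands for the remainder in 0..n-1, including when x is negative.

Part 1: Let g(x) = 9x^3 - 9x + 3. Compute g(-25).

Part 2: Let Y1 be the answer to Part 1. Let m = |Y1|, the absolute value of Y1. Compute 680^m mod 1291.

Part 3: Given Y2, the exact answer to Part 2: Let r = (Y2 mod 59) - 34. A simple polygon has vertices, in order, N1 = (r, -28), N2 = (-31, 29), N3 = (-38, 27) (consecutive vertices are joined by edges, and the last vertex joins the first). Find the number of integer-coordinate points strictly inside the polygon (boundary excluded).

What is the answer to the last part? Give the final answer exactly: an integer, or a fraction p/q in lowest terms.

234

Part 1: 9*(-25)^3 - 9*(-25)^1 + 3 = (-140625) + (225) + (3) = -140397; answer -140397
Part 2: Y1 = -140397; m = 140397; squarings mod 1291: 680^1=680, 680^2=222, 680^4=226, 680^8=727, 680^16=510, 680^32=609, 680^64=364, 680^128=814, 680^256=313, 680^512=1144, 680^1024=953, 680^2048=636, 680^4096=413, 680^8192=157, 680^16384=120, 680^32768=199, 680^65536=871, 680^131072=824; 680^140397 = 680^1 * 680^4 * 680^8 * 680^32 * 680^64 * 680^1024 * 680^8192 * 680^131072 = 865 (mod 1291); answer 865
Part 3: Y2 = 865; r = 5; cross terms: (5*29 - -31*-28)=-723, (-31*27 - -38*29)=265, (-38*-28 - 5*27)=929; twice the area = |471| = 471; area = 471/2; boundary points = 3 + 1 + 1 = 5; strictly interior points = area - boundary/2 + 1 = 234; answer 234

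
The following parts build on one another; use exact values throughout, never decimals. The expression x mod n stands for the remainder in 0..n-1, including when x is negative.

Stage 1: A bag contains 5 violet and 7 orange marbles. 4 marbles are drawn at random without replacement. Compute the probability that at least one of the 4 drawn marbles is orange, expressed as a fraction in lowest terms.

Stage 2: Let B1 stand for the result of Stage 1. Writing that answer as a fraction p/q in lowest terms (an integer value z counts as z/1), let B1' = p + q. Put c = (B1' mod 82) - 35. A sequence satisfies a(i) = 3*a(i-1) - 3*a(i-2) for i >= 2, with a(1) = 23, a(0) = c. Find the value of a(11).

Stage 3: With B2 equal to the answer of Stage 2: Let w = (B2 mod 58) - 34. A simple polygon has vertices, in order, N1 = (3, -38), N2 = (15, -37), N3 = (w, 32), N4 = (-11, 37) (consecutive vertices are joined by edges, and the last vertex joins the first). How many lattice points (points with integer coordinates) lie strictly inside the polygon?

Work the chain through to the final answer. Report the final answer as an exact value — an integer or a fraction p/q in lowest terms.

Stage 1: total draws C(12,4) = 495; complement C(5,4) = 5; favorable 495 - 5 = 490; P = 98/99; answer 98/99
Stage 2: B1 = 98/99; threaded value p + q = 197; c = -2; a(2) = 3*(23) - 3*(-2) = 75; iterating: a(2)=75, a(3)=156, a(4)=243, a(5)=261, a(6)=54, a(7)=-621, a(8)=-2025, a(9)=-4212, a(10)=-6561, a(11)=-7047; answer -7047
Stage 3: B2 = -7047; w = -5; cross terms: (3*-37 - 15*-38)=459, (15*32 - -5*-37)=295, (-5*37 - -11*32)=167, (-11*-38 - 3*37)=307; twice the area = |1228| = 1228; area = 614; boundary points = 1 + 1 + 1 + 1 = 4; strictly interior points = area - boundary/2 + 1 = 613; answer 613

613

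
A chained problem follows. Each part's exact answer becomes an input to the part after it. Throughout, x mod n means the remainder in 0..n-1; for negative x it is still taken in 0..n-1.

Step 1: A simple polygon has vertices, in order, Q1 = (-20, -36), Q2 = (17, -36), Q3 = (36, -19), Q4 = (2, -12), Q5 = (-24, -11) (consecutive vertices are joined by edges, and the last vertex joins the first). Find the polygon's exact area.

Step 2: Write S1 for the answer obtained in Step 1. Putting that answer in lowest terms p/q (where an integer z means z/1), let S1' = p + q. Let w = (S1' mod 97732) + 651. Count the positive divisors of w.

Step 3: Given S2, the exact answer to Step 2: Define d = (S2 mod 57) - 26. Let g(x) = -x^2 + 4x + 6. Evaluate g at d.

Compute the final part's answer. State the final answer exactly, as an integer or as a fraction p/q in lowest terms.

Step 1: cross terms: (-20*-36 - 17*-36)=1332, (17*-19 - 36*-36)=973, (36*-12 - 2*-19)=-394, (2*-11 - -24*-12)=-310, (-24*-36 - -20*-11)=644; twice the area = |2245| = 2245; area = 2245/2; answer 2245/2
Step 2: S1 = 2245/2; threaded value p + q = 2247; w = 2898; 2898 = 2 * 3^2 * 7 * 23; number of divisors = (1+1) * (2+1) * (1+1) * (1+1) = 24; answer 24
Step 3: S2 = 24; d = -2; -1*(-2)^2 + 4*(-2)^1 + 6 = (-4) + (-8) + (6) = -6; answer -6

-6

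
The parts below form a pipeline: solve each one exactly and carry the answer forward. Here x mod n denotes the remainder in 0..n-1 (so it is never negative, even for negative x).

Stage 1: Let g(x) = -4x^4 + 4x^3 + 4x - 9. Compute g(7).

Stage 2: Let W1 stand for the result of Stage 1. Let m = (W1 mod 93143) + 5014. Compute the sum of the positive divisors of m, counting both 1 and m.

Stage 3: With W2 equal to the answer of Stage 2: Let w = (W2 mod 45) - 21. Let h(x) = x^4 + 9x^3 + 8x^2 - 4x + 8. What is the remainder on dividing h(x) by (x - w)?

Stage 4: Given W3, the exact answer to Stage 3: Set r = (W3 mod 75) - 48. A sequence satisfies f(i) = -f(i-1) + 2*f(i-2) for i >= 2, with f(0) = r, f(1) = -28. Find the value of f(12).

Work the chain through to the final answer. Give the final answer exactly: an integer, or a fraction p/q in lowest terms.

-24616

Stage 1: -4*(7)^4 + 4*(7)^3 + 4*(7)^1 - 9 = (-9604) + (1372) + (28) + (-9) = -8213; answer -8213
Stage 2: W1 = -8213; m = 89944; 89944 = 2^3 * 11243; sigma = (1 + 2 + 4 + 8) * (1 + 11243) = 15 * 11244 = 168660; answer 168660
Stage 3: W2 = 168660; w = -21; remainder = value at the root: 1*(-21)^4 + 9*(-21)^3 + 8*(-21)^2 - 4*(-21)^1 + 8 = (194481) + (-83349) + (3528) + (84) + (8) = 114752; answer 114752
Stage 4: W3 = 114752; r = -46; f(2) = -1*(-28) + 2*(-46) = -64; iterating: f(2)=-64, f(3)=8, f(4)=-136, f(5)=152, f(6)=-424, f(7)=728, f(8)=-1576, f(9)=3032, f(10)=-6184, f(11)=12248, f(12)=-24616; answer -24616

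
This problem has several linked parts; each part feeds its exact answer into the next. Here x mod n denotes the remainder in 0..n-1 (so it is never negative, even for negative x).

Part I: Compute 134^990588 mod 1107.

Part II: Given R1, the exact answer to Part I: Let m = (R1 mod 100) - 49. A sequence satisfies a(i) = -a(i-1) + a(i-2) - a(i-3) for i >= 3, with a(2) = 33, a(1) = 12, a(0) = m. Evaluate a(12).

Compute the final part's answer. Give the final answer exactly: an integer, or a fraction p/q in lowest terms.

9560

Part I: squarings mod 1107: 134^1=134, 134^2=244, 134^4=865, 134^8=1000, 134^16=379, 134^32=838, 134^64=406, 134^128=1000, 134^256=379, 134^512=838, 134^1024=406, 134^2048=1000, 134^4096=379, 134^8192=838, 134^16384=406, 134^32768=1000, 134^65536=379, 134^131072=838, 134^262144=406, 134^524288=1000; 134^990588 = 134^4 * 134^8 * 134^16 * 134^32 * 134^64 * 134^256 * 134^1024 * 134^2048 * 134^4096 * 134^65536 * 134^131072 * 134^262144 * 134^524288 = 271 (mod 1107); answer 271
Part II: R1 = 271; m = 22; a(3) = -1*(33) + 1*(12) - 1*(22) = -43; iterating: a(3)=-43, a(4)=64, a(5)=-140, a(6)=247, a(7)=-451, a(8)=838, a(9)=-1536, a(10)=2825, a(11)=-5199, a(12)=9560; answer 9560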